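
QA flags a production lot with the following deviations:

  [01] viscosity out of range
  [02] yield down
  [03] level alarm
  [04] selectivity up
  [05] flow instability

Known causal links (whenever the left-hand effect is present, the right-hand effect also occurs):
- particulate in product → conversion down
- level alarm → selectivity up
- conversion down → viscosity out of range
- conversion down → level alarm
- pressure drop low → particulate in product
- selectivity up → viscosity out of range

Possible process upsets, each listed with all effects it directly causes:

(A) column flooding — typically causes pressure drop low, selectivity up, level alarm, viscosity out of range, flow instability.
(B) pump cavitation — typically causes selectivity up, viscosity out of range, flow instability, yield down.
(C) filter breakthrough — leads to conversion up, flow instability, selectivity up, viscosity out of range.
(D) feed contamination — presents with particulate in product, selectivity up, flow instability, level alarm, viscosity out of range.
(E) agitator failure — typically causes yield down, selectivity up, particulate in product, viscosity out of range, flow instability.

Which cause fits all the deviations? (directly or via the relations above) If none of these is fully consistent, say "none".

Testing each hypothesis:
(A) column flooding — viscosity out of range +; yield down -; level alarm +; selectivity up +; flow instability +
(B) pump cavitation — viscosity out of range +; yield down +; level alarm -; selectivity up +; flow instability +
(C) filter breakthrough — does not account for yield down, level alarm
(D) feed contamination — viscosity out of range +; yield down -; level alarm +; selectivity up +; flow instability +
(E) agitator failure — viscosity out of range +; yield down +; level alarm + (by particulate in product → conversion down → level alarm); selectivity up +; flow instability +
Only (E) is consistent with every observation.

E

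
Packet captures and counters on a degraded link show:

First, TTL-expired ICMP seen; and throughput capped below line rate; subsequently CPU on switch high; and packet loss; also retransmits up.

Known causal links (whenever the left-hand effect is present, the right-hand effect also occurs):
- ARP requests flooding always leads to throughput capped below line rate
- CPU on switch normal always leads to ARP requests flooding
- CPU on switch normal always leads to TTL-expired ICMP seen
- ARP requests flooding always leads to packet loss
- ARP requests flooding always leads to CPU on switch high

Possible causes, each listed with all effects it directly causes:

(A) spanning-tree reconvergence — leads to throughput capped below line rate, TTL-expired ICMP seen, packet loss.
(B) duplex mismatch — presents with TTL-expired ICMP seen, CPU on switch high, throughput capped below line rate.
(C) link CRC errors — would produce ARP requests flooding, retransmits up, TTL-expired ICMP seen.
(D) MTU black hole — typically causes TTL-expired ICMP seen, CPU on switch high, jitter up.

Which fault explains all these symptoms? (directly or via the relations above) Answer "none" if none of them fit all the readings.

C

Testing each hypothesis:
(A) spanning-tree reconvergence — does not account for CPU on switch high, retransmits up
(B) duplex mismatch — does not account for packet loss, retransmits up
(C) link CRC errors — accounts for every observation (throughput capped below line rate by ARP requests flooding → throughput capped below line rate)
(D) MTU black hole — TTL-expired ICMP seen ✓; throughput capped below line rate ✗; CPU on switch high ✓; packet loss ✗; retransmits up ✗
(C) is the only candidate with no mismatches.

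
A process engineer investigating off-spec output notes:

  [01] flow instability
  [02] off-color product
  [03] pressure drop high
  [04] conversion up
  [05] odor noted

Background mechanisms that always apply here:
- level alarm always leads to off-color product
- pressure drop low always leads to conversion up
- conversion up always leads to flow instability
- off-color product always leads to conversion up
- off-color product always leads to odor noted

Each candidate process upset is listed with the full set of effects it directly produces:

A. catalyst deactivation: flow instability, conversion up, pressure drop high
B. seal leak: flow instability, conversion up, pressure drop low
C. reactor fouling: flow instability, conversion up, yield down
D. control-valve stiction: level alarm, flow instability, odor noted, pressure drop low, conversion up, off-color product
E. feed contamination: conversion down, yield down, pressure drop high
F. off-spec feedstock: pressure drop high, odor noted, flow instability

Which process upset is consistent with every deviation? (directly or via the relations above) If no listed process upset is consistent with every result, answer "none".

For each candidate, compare predicted effects to what was observed:
(A) catalyst deactivation — flow instability match; off-color product miss; pressure drop high match; conversion up match; odor noted miss
(B) seal leak — flow instability match; off-color product miss; pressure drop high miss; conversion up match; odor noted miss
(C) reactor fouling — does not account for off-color product, pressure drop high, odor noted
(D) control-valve stiction — flow instability match; off-color product match; pressure drop high miss; conversion up match; odor noted match
(E) feed contamination — fails on flow instability, off-color product, conversion up, odor noted (predicts conversion down, not conversion up)
(F) off-spec feedstock — flow instability match; off-color product miss; pressure drop high match; conversion up miss; odor noted match
None of the listed candidates fits everything.

none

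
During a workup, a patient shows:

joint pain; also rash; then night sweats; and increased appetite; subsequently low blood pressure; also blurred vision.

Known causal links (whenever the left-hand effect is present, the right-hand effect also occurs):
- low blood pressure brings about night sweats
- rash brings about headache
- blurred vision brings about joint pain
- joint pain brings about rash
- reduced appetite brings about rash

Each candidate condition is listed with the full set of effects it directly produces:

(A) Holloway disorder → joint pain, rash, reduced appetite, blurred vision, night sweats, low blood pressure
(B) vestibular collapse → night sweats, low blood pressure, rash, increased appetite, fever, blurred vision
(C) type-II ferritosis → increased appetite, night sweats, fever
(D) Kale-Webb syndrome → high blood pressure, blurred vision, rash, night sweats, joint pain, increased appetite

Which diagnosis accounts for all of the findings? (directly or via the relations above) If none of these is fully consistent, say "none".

B

For each candidate, compare predicted effects to what was observed:
(A) Holloway disorder — fails on increased appetite (predicts reduced appetite, not increased appetite)
(B) vestibular collapse — accounts for every observation (joint pain via blurred vision → joint pain)
(C) type-II ferritosis — joint pain ✗; rash ✗; night sweats ✓; increased appetite ✓; low blood pressure ✗; blurred vision ✗
(D) Kale-Webb syndrome — fails on low blood pressure (predicts high blood pressure, not low blood pressure)
(B) alone accounts for all the evidence.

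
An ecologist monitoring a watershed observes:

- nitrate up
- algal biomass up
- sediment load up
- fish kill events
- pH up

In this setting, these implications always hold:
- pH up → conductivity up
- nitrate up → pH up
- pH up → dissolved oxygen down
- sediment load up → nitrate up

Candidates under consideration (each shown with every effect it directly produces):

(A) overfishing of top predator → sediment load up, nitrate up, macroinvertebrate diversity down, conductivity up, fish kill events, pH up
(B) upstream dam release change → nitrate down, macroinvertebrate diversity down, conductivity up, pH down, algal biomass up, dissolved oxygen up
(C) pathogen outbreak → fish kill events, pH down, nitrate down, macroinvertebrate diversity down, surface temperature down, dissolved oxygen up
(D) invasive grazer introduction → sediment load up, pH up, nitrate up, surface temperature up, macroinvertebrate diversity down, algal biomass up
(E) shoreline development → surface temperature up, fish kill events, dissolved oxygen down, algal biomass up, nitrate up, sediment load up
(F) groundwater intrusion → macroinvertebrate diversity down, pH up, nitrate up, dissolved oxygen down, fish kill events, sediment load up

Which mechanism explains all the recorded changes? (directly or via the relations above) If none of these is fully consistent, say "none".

E

Per-candidate check:
(A) overfishing of top predator — nitrate up +; algal biomass up -; sediment load up +; fish kill events +; pH up +
(B) upstream dam release change — nitrate up -; algal biomass up +; sediment load up -; fish kill events -; pH up -
(C) pathogen outbreak — fails on nitrate up, algal biomass up, sediment load up, pH up (predicts nitrate down, not nitrate up; predicts pH down, not pH up)
(D) invasive grazer introduction — does not account for fish kill events
(E) shoreline development — nitrate up +; algal biomass up +; sediment load up +; fish kill events +; pH up + (via nitrate up → pH up)
(F) groundwater intrusion — nitrate up +; algal biomass up -; sediment load up +; fish kill events +; pH up +
(E) is the only candidate with no mismatches.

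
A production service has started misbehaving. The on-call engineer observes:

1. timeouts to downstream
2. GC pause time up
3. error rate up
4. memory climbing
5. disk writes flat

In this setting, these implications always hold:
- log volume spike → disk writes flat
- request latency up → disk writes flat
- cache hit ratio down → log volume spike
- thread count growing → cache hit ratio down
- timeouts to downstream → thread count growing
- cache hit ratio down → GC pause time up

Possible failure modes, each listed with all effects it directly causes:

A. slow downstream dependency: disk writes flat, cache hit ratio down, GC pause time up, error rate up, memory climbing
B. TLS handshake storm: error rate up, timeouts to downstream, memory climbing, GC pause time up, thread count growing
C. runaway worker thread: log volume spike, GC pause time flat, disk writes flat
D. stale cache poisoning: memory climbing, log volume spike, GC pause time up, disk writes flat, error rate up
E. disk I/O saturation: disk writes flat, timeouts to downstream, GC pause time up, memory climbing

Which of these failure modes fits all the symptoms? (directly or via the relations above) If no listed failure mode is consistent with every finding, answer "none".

B

Per-candidate check:
(A) slow downstream dependency — timeouts to downstream miss; GC pause time up match; error rate up match; memory climbing match; disk writes flat match
(B) TLS handshake storm — timeouts to downstream match; GC pause time up match; error rate up match; memory climbing match; disk writes flat match (by thread count growing → cache hit ratio down → log volume spike → disk writes flat)
(C) runaway worker thread — fails on timeouts to downstream, GC pause time up, error rate up, memory climbing (predicts GC pause time flat, not GC pause time up)
(D) stale cache poisoning — does not account for timeouts to downstream
(E) disk I/O saturation — timeouts to downstream match; GC pause time up match; error rate up miss; memory climbing match; disk writes flat match
(B) alone accounts for all the evidence.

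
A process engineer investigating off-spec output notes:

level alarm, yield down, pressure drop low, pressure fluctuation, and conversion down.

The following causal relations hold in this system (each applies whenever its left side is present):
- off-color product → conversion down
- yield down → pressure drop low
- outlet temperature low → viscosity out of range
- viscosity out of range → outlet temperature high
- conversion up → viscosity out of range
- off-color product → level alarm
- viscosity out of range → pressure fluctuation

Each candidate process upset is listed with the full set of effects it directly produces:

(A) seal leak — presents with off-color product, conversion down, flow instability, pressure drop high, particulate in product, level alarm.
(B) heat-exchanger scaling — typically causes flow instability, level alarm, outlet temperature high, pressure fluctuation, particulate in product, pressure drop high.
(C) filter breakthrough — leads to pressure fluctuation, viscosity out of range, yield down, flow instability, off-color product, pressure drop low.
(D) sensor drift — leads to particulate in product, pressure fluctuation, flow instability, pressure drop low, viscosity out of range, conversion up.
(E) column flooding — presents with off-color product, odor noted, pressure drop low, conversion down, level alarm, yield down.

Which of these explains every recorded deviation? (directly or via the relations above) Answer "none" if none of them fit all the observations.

C

Per-candidate check:
(A) seal leak — level alarm match; yield down miss; pressure drop low miss; pressure fluctuation miss; conversion down match
(B) heat-exchanger scaling — level alarm match; yield down miss; pressure drop low miss; pressure fluctuation match; conversion down miss
(C) filter breakthrough — level alarm match (via off-color product → level alarm); yield down match; pressure drop low match; pressure fluctuation match; conversion down match (via off-color product → conversion down)
(D) sensor drift — level alarm miss; yield down miss; pressure drop low match; pressure fluctuation match; conversion down miss
(E) column flooding — level alarm match; yield down match; pressure drop low match; pressure fluctuation miss; conversion down match
Only (C) is consistent with every observation.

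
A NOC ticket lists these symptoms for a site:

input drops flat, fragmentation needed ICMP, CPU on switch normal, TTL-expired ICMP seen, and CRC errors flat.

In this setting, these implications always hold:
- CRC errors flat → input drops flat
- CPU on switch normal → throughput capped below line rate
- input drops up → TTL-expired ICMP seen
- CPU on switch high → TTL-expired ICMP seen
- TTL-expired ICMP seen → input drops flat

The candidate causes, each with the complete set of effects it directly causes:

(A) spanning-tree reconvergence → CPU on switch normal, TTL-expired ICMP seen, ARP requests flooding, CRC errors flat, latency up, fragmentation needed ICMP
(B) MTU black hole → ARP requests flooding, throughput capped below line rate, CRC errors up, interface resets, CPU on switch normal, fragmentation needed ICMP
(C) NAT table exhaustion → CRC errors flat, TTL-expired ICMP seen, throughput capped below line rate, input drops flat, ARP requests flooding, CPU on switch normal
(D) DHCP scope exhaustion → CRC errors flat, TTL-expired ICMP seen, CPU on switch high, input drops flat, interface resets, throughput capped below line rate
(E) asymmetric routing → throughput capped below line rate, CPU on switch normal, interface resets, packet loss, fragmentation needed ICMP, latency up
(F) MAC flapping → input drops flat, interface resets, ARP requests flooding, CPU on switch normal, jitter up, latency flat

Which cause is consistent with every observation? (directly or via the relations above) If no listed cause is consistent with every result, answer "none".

For each candidate, compare predicted effects to what was observed:
(A) spanning-tree reconvergence — accounts for every observation (input drops flat by TTL-expired ICMP seen → input drops flat)
(B) MTU black hole — fails on input drops flat, TTL-expired ICMP seen, CRC errors flat (predicts CRC errors up, not CRC errors flat)
(C) NAT table exhaustion — does not account for fragmentation needed ICMP
(D) DHCP scope exhaustion — fails on fragmentation needed ICMP, CPU on switch normal (predicts CPU on switch high, not CPU on switch normal)
(E) asymmetric routing — does not account for input drops flat, TTL-expired ICMP seen, CRC errors flat
(F) MAC flapping — input drops flat +; fragmentation needed ICMP -; CPU on switch normal +; TTL-expired ICMP seen -; CRC errors flat -
(A) is the only candidate with no mismatches.

A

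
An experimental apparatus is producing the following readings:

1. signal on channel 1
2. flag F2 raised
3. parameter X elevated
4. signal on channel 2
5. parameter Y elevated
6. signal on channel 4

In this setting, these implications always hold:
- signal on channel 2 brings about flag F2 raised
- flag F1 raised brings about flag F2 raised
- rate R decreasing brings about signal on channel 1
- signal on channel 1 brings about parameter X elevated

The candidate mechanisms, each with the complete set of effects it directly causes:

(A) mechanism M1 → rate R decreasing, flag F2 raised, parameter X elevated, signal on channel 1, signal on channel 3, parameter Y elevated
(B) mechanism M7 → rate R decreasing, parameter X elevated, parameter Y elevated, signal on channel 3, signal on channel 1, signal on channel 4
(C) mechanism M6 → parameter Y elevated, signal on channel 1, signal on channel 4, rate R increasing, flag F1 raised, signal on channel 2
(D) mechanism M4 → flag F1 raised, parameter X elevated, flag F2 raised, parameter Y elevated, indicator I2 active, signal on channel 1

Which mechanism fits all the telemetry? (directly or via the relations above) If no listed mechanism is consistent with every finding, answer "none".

C

Testing each hypothesis:
(A) mechanism M1 — signal on channel 1 match; flag F2 raised match; parameter X elevated match; signal on channel 2 miss; parameter Y elevated match; signal on channel 4 miss
(B) mechanism M7 — signal on channel 1 match; flag F2 raised miss; parameter X elevated match; signal on channel 2 miss; parameter Y elevated match; signal on channel 4 match
(C) mechanism M6 — signal on channel 1 match; flag F2 raised match (via flag F1 raised → flag F2 raised); parameter X elevated match (via signal on channel 1 → parameter X elevated); signal on channel 2 match; parameter Y elevated match; signal on channel 4 match
(D) mechanism M4 — signal on channel 1 match; flag F2 raised match; parameter X elevated match; signal on channel 2 miss; parameter Y elevated match; signal on channel 4 miss
Only (C) is consistent with every observation.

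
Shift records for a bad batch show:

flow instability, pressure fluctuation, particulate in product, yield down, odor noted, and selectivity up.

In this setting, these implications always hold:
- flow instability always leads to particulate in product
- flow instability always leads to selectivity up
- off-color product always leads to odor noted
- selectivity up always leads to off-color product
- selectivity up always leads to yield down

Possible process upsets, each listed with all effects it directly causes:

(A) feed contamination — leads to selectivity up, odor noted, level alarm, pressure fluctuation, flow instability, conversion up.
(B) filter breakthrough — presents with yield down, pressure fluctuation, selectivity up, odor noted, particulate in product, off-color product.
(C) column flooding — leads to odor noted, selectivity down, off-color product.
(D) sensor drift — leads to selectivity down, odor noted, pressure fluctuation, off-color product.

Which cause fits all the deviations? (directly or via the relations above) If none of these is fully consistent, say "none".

A

Checking each candidate against the observations:
(A) feed contamination — flow instability match; pressure fluctuation match; particulate in product match (by flow instability → particulate in product); yield down match (by selectivity up → yield down); odor noted match; selectivity up match
(B) filter breakthrough — flow instability miss; pressure fluctuation match; particulate in product match; yield down match; odor noted match; selectivity up match
(C) column flooding — fails on flow instability, pressure fluctuation, particulate in product, yield down, selectivity up (predicts selectivity down, not selectivity up)
(D) sensor drift — flow instability miss; pressure fluctuation match; particulate in product miss; yield down miss; odor noted match; selectivity up miss
(A) is the only candidate with no mismatches.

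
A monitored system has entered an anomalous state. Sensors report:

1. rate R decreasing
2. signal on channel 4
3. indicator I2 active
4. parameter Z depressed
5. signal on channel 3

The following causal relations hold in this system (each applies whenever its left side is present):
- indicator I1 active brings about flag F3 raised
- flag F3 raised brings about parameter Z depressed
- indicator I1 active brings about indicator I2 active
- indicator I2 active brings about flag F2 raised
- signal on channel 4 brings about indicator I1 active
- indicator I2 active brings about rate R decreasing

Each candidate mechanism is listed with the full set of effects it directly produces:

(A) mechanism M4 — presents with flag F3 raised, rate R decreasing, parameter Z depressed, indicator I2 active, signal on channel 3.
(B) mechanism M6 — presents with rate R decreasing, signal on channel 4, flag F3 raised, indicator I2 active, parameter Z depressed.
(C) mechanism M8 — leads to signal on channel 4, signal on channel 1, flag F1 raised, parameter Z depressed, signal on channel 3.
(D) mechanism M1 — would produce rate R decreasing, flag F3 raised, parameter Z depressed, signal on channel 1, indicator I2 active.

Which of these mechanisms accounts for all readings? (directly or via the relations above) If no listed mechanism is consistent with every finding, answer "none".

C

Testing each hypothesis:
(A) mechanism M4 — rate R decreasing +; signal on channel 4 -; indicator I2 active +; parameter Z depressed +; signal on channel 3 +
(B) mechanism M6 — rate R decreasing +; signal on channel 4 +; indicator I2 active +; parameter Z depressed +; signal on channel 3 -
(C) mechanism M8 — rate R decreasing + (by signal on channel 4 → indicator I1 active → indicator I2 active → rate R decreasing); signal on channel 4 +; indicator I2 active + (by signal on channel 4 → indicator I1 active → indicator I2 active); parameter Z depressed +; signal on channel 3 +
(D) mechanism M1 — does not account for signal on channel 4, signal on channel 3
Only (C) is consistent with every observation.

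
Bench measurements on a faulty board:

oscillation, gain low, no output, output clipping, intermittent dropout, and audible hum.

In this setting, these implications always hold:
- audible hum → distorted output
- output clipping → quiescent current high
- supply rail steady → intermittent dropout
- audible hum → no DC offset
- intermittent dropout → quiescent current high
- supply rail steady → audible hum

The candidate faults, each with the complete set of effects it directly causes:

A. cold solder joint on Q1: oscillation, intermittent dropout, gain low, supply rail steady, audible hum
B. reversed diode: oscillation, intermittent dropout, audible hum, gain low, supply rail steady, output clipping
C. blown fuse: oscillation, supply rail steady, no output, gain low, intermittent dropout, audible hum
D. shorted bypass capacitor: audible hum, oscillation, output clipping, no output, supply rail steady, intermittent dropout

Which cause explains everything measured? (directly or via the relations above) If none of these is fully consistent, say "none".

Per-candidate check:
(A) cold solder joint on Q1 — does not account for no output, output clipping
(B) reversed diode — does not account for no output
(C) blown fuse — does not account for output clipping
(D) shorted bypass capacitor — oscillation match; gain low miss; no output match; output clipping match; intermittent dropout match; audible hum match
Every candidate fails on at least one observation.

none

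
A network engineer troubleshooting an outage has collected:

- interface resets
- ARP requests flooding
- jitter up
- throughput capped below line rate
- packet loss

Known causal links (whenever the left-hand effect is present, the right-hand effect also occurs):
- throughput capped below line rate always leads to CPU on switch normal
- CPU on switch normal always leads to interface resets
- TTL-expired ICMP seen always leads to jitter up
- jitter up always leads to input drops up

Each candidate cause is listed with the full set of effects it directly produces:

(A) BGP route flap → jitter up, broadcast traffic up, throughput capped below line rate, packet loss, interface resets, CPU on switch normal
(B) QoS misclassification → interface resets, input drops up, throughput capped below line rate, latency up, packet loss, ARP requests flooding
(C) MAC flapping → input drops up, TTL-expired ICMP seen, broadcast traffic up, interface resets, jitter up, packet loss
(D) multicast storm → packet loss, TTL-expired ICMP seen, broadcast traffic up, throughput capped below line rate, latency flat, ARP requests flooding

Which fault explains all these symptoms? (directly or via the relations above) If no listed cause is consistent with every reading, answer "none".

Per-candidate check:
(A) BGP route flap — does not account for ARP requests flooding
(B) QoS misclassification — does not account for jitter up
(C) MAC flapping — does not account for ARP requests flooding, throughput capped below line rate
(D) multicast storm — accounts for every observation (interface resets by throughput capped below line rate → CPU on switch normal → interface resets)
Only (D) is consistent with every observation.

D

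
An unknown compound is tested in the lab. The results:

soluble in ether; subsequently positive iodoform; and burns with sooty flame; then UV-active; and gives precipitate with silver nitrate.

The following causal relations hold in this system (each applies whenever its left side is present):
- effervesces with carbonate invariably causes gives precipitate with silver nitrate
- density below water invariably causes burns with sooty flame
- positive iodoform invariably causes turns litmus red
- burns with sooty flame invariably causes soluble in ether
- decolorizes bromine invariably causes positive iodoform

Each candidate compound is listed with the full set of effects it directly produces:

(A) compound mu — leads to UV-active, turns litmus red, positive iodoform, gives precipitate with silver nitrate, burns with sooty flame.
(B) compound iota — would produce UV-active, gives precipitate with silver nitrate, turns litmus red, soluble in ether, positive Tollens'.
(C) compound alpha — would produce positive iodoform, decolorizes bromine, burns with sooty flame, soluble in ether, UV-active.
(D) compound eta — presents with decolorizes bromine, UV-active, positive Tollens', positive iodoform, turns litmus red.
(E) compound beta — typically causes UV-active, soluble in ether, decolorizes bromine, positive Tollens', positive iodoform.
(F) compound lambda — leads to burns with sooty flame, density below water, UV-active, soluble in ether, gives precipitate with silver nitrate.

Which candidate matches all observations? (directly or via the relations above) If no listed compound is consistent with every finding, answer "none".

A

Testing each hypothesis:
(A) compound mu — soluble in ether yes (through burns with sooty flame → soluble in ether); positive iodoform yes; burns with sooty flame yes; UV-active yes; gives precipitate with silver nitrate yes
(B) compound iota — soluble in ether yes; positive iodoform NO; burns with sooty flame NO; UV-active yes; gives precipitate with silver nitrate yes
(C) compound alpha — does not account for gives precipitate with silver nitrate
(D) compound eta — does not account for soluble in ether, burns with sooty flame, gives precipitate with silver nitrate
(E) compound beta — does not account for burns with sooty flame, gives precipitate with silver nitrate
(F) compound lambda — soluble in ether yes; positive iodoform NO; burns with sooty flame yes; UV-active yes; gives precipitate with silver nitrate yes
(A) is the only candidate with no mismatches.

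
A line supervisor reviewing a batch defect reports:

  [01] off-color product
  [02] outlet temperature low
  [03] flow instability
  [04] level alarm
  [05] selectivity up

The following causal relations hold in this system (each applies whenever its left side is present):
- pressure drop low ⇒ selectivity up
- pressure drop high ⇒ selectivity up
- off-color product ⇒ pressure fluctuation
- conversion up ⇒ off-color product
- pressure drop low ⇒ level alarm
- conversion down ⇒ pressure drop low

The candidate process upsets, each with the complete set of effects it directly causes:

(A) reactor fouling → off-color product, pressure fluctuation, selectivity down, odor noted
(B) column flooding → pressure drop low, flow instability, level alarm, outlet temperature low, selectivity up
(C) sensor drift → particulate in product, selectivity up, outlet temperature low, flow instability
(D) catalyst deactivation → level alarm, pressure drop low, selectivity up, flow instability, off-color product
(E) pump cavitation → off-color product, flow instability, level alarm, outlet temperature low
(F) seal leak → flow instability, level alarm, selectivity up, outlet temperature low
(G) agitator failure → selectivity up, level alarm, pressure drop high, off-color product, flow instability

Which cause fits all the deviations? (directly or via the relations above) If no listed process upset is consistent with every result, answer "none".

none

Checking each candidate against the observations:
(A) reactor fouling — fails on outlet temperature low, flow instability, level alarm, selectivity up (predicts selectivity down, not selectivity up)
(B) column flooding — off-color product ✗; outlet temperature low ✓; flow instability ✓; level alarm ✓; selectivity up ✓
(C) sensor drift — off-color product ✗; outlet temperature low ✓; flow instability ✓; level alarm ✗; selectivity up ✓
(D) catalyst deactivation — does not account for outlet temperature low
(E) pump cavitation — does not account for selectivity up
(F) seal leak — off-color product ✗; outlet temperature low ✓; flow instability ✓; level alarm ✓; selectivity up ✓
(G) agitator failure — does not account for outlet temperature low
No candidate is consistent with all observations.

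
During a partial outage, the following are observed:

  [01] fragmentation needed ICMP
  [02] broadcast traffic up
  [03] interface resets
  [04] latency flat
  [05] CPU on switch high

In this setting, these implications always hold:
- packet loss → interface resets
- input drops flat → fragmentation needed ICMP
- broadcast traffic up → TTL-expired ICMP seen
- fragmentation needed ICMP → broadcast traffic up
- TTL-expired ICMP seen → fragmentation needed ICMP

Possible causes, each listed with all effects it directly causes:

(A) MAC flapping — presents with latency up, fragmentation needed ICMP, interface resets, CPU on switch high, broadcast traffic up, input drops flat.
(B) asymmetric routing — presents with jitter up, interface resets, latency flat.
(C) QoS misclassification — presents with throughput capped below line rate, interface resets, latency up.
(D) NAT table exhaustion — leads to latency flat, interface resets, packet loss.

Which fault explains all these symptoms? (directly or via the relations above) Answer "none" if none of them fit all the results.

none

Checking each candidate against the observations:
(A) MAC flapping — fails on latency flat (predicts latency up, not latency flat)
(B) asymmetric routing — does not account for fragmentation needed ICMP, broadcast traffic up, CPU on switch high
(C) QoS misclassification — fails on fragmentation needed ICMP, broadcast traffic up, latency flat, CPU on switch high (predicts latency up, not latency flat)
(D) NAT table exhaustion — does not account for fragmentation needed ICMP, broadcast traffic up, CPU on switch high
No candidate is consistent with all observations.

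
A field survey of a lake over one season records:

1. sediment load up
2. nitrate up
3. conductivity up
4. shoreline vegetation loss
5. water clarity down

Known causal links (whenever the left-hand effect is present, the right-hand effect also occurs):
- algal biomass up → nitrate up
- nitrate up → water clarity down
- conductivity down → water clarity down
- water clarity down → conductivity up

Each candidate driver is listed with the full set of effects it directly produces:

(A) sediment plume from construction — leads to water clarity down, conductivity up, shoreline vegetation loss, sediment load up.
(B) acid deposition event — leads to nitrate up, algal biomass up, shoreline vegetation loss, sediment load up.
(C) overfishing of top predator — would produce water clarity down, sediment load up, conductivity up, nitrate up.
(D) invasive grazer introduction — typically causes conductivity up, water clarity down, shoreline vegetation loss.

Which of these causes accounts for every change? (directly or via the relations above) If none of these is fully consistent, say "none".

Per-candidate check:
(A) sediment plume from construction — sediment load up yes; nitrate up NO; conductivity up yes; shoreline vegetation loss yes; water clarity down yes
(B) acid deposition event — accounts for every observation (conductivity up via nitrate up → water clarity down → conductivity up)
(C) overfishing of top predator — sediment load up yes; nitrate up yes; conductivity up yes; shoreline vegetation loss NO; water clarity down yes
(D) invasive grazer introduction — sediment load up NO; nitrate up NO; conductivity up yes; shoreline vegetation loss yes; water clarity down yes
(B) is the only candidate with no mismatches.

B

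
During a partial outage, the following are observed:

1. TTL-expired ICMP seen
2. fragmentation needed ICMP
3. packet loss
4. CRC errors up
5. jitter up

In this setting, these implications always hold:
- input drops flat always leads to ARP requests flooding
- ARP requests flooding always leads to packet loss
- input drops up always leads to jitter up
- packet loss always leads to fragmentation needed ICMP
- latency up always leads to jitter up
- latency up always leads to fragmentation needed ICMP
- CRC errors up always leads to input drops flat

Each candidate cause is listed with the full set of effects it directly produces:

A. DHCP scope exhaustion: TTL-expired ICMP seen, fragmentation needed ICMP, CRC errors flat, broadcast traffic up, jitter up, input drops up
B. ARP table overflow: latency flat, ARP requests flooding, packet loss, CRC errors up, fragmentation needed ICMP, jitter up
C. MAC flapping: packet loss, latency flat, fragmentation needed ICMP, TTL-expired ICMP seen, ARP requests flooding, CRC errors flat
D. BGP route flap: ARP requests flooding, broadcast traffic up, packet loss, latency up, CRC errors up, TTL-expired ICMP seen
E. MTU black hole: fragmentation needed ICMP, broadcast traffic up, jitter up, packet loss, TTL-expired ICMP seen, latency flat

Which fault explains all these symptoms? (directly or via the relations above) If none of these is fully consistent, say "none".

D

Checking each candidate against the observations:
(A) DHCP scope exhaustion — TTL-expired ICMP seen yes; fragmentation needed ICMP yes; packet loss NO; CRC errors up NO; jitter up yes
(B) ARP table overflow — TTL-expired ICMP seen NO; fragmentation needed ICMP yes; packet loss yes; CRC errors up yes; jitter up yes
(C) MAC flapping — TTL-expired ICMP seen yes; fragmentation needed ICMP yes; packet loss yes; CRC errors up NO; jitter up NO
(D) BGP route flap — accounts for every observation (fragmentation needed ICMP by latency up → fragmentation needed ICMP)
(E) MTU black hole — does not account for CRC errors up
(D) alone accounts for all the evidence.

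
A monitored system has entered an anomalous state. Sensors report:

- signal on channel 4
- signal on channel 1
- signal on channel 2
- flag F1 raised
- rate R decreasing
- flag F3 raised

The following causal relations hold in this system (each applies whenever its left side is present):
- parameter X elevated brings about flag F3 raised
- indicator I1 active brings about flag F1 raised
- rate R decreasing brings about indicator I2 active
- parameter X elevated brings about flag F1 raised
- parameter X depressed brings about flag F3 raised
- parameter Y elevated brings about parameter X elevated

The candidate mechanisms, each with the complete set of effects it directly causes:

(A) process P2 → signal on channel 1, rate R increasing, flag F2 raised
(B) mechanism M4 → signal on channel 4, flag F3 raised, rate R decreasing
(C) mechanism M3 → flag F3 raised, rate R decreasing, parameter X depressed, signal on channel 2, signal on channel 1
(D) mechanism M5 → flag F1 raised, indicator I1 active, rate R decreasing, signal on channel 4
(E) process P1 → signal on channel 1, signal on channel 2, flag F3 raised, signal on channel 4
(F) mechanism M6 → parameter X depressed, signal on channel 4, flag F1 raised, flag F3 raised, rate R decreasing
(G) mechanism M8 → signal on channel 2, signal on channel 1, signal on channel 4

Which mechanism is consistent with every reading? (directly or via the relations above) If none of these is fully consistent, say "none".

none

Per-candidate check:
(A) process P2 — signal on channel 4 ✗; signal on channel 1 ✓; signal on channel 2 ✗; flag F1 raised ✗; rate R decreasing ✗; flag F3 raised ✗
(B) mechanism M4 — does not account for signal on channel 1, signal on channel 2, flag F1 raised
(C) mechanism M3 — signal on channel 4 ✗; signal on channel 1 ✓; signal on channel 2 ✓; flag F1 raised ✗; rate R decreasing ✓; flag F3 raised ✓
(D) mechanism M5 — does not account for signal on channel 1, signal on channel 2, flag F3 raised
(E) process P1 — signal on channel 4 ✓; signal on channel 1 ✓; signal on channel 2 ✓; flag F1 raised ✗; rate R decreasing ✗; flag F3 raised ✓
(F) mechanism M6 — signal on channel 4 ✓; signal on channel 1 ✗; signal on channel 2 ✗; flag F1 raised ✓; rate R decreasing ✓; flag F3 raised ✓
(G) mechanism M8 — signal on channel 4 ✓; signal on channel 1 ✓; signal on channel 2 ✓; flag F1 raised ✗; rate R decreasing ✗; flag F3 raised ✗
No candidate is consistent with all observations.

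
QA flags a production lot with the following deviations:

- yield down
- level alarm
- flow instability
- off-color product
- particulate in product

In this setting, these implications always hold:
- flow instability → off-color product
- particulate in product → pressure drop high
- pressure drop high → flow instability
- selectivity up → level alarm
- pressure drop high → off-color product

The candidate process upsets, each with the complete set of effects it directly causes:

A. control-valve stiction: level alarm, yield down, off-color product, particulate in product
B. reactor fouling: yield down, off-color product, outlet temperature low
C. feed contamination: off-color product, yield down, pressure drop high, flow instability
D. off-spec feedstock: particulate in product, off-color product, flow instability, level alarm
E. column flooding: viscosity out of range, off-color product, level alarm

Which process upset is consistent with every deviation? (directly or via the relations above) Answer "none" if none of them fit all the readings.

Testing each hypothesis:
(A) control-valve stiction — accounts for every observation (flow instability by particulate in product → pressure drop high → flow instability)
(B) reactor fouling — yield down match; level alarm miss; flow instability miss; off-color product match; particulate in product miss
(C) feed contamination — yield down match; level alarm miss; flow instability match; off-color product match; particulate in product miss
(D) off-spec feedstock — does not account for yield down
(E) column flooding — does not account for yield down, flow instability, particulate in product
(A) is the only candidate with no mismatches.

A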